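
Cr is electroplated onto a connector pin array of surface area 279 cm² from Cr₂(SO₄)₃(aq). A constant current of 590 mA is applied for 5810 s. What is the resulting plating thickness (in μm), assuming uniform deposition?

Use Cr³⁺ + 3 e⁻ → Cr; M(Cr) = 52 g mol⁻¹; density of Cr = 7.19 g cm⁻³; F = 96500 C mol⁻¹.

Q = I·t = 0.5900 × 5810.0 = 3428 C; n(e⁻) = 0.03552 mol.
n(Cr) = n(e⁻)/3 = 0.01184 mol, so m = 0.01184 × 52 = 0.6157 g.
Volume = m/ρ = 0.6157 / 7.19 = 0.08564 cm³.
Thickness = V/A = 0.08564 / 279 = 3.07 × 10⁻⁴ cm = 3.07 μm.

3.07 μm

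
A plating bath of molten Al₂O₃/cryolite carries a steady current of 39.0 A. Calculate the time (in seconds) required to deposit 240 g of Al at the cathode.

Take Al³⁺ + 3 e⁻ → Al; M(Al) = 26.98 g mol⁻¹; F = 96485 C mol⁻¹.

n(Al) = m/M = 240 / 26.98 = 8.895 mol.
Each Al atom requires 3 electrons, so n(e⁻) = 3 × 8.895 = 26.69 mol.
Q = n(e⁻)·F = 26.69 × 96485 = 2575000 C.
t = Q/I = 2575000 / 39.00 A = 66020 s.

66000 s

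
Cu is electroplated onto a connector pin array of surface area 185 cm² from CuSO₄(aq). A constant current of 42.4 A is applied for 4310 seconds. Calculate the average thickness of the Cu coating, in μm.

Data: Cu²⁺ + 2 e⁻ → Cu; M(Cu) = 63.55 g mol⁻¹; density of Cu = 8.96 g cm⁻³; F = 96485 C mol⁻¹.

Q = I·t = 42.40 × 4310.0 = 182700 C; n(e⁻) = 1.894 mol.
n(Cu) = n(e⁻)/2 = 0.9470 mol, so m = 0.9470 × 63.55 = 60.18 g.
Volume = m/ρ = 60.18 / 8.96 = 6.717 cm³.
Thickness = V/A = 6.717 / 185 = 0.0363 cm = 363 μm.

363 μm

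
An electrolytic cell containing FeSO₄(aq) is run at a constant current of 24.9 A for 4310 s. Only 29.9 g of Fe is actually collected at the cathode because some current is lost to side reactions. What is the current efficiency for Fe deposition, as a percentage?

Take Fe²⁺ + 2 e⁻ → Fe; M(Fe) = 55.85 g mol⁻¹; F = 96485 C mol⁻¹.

Q = I·t = 24.90 × 4310.0 = 107300 C; n(e⁻) = 107300/96485 = 1.112 mol.
Theoretical n(Fe) = n(e⁻)/2 = 0.5561 mol, i.e. m_theo = 0.5561 × 55.85 = 31.06 g.
Efficiency = m_actual / m_theo = 29.9 / 31.06 = 96.3 %.

96.3 %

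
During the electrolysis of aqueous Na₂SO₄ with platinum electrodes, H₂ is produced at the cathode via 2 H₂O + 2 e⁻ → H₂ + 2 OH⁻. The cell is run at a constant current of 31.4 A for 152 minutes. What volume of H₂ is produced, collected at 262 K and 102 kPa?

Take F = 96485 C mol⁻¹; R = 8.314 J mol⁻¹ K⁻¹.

Q = I·t = 31.40 A × 9120.0 s = 286400 C.
n(e⁻) = Q/F = 286400 / 96485 = 2.968 mol.
2 electrons are transferred per H₂ molecule, so n(H₂) = 2.968 / 2 = 1.484 mol.
V = nRT/P = (1.484 × 8.314 × 262) / (102 × 10³ Pa) = 0.0317 m³ = 31.7 L.

31.7 L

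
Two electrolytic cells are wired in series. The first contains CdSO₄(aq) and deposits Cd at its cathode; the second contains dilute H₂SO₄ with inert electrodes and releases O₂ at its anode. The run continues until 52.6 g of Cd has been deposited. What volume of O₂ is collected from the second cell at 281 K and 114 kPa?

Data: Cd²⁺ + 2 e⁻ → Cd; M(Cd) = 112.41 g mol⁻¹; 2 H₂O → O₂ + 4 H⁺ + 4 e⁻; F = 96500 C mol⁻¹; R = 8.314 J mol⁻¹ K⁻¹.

4.79 L

n(Cd) = 52.6 / 112.41 = 0.4679 mol, so n(e⁻) = 2 × 0.4679 = 0.9359 mol.
The cells are in series, so the same 0.9359 mol of electrons passes through the second cell.
2 H₂O → O₂ + 4 H⁺ + 4 e⁻ — 4 mol e⁻ per mol O₂, so n(O₂) = 0.9359/4 = 0.2340 mol.
V = nRT/P = (0.2340 × 8.314 × 281) / (114 × 10³) = 0.00479 m³ = 4.79 L.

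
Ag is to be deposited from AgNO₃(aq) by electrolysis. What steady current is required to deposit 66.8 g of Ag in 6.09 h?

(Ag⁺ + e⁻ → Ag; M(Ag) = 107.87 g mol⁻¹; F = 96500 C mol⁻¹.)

n(Ag) = 66.8 / 107.87 = 0.6193 mol.
n(e⁻) = 1 × 0.6193 = 0.6193 mol.
Q = n(e⁻)·F = 0.6193 × 96500 = 59760 C.
I = Q/t = 59760 / 21924 s = 2.73 A.

2.73 A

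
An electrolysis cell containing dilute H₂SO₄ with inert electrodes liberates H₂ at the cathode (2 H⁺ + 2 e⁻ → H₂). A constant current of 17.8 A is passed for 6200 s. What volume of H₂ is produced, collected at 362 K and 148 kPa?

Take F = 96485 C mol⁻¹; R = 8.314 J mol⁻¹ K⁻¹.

Q = I·t = 17.80 A × 6200.0 s = 110400 C.
n(e⁻) = Q/F = 110400 / 96485 = 1.144 mol.
2 electrons are transferred per H₂ molecule, so n(H₂) = 1.144 / 2 = 0.5719 mol.
V = nRT/P = (0.5719 × 8.314 × 362) / (148 × 10³ Pa) = 0.0116 m³ = 11.6 L.

11.6 L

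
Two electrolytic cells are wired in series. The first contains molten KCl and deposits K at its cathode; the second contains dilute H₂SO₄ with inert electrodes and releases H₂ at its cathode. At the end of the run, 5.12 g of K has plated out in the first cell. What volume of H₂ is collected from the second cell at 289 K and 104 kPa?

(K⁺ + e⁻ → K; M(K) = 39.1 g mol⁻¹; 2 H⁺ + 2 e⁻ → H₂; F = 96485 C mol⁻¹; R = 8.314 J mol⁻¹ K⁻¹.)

1.51 L

n(K) = 5.12 / 39.1 = 0.1309 mol, so n(e⁻) = 1 × 0.1309 = 0.1309 mol.
The cells are in series, so the same 0.1309 mol of electrons passes through the second cell.
2 H⁺ + 2 e⁻ → H₂ — 2 mol e⁻ per mol H₂, so n(H₂) = 0.1309/2 = 0.06547 mol.
V = nRT/P = (0.06547 × 8.314 × 289) / (104 × 10³) = 0.00151 m³ = 1.51 L.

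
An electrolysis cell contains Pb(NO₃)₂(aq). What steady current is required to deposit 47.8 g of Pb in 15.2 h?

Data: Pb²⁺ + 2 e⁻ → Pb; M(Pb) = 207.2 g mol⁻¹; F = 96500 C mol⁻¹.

0.814 A

n(Pb) = 47.8 / 207.2 = 0.2307 mol.
n(e⁻) = 2 × 0.2307 = 0.4614 mol.
Q = n(e⁻)·F = 0.4614 × 96500 = 44520 C.
I = Q/t = 44520 / 54720 s = 0.814 A.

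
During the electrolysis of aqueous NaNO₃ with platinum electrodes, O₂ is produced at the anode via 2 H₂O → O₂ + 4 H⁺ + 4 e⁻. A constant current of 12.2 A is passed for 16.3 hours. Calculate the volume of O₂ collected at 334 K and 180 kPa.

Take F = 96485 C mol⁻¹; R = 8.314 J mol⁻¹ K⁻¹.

28.6 L

Q = I·t = 12.20 A × 58680 s = 715900 C.
n(e⁻) = Q/F = 715900 / 96485 = 7.420 mol.
4 electrons are transferred per O₂ molecule, so n(O₂) = 7.420 / 4 = 1.855 mol.
V = nRT/P = (1.855 × 8.314 × 334) / (180 × 10³ Pa) = 0.0286 m³ = 28.6 L.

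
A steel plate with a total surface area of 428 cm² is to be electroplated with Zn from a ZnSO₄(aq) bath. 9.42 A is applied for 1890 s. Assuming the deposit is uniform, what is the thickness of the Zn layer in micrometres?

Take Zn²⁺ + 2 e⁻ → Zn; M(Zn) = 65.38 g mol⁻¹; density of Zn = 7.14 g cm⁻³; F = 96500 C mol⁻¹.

19.7 μm

Q = I·t = 9.420 × 1890.0 = 17800 C; n(e⁻) = 0.1845 mol.
n(Zn) = n(e⁻)/2 = 0.09225 mol, so m = 0.09225 × 65.38 = 6.031 g.
Volume = m/ρ = 6.031 / 7.14 = 0.8447 cm³.
Thickness = V/A = 0.8447 / 428 = 0.00197 cm = 19.7 μm.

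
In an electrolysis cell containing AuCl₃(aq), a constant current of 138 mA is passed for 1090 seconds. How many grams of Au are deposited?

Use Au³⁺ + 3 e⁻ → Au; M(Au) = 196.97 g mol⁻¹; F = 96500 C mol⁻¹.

Q = I·t = 0.1380 A × 1090.0 s = 150.4 C.
n(e⁻) = Q/F = 150.4 / 96500 = 0.001559 mol.
Au³⁺ + 3 e⁻ → Au, so n(Au) = n(e⁻)/3 = 0.0005196 mol.
m = n·M = 0.0005196 × 196.97 = 0.102 g.

0.102 g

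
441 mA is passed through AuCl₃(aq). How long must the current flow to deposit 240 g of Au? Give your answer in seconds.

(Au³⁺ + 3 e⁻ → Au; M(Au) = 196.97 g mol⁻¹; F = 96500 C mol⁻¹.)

n(Au) = m/M = 240 / 196.97 = 1.218 mol.
Each Au atom requires 3 electrons, so n(e⁻) = 3 × 1.218 = 3.655 mol.
Q = n(e⁻)·F = 3.655 × 96500 = 352700 C.
t = Q/I = 352700 / 0.4410 A = 799900 s.

8.00 × 10⁵ s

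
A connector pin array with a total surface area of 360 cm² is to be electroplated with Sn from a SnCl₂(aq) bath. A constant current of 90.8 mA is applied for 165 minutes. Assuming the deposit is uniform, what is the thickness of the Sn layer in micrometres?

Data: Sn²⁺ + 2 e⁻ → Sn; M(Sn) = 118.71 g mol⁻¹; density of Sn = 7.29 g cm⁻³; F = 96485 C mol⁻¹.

2.11 μm

Q = I·t = 0.09080 × 9900.0 = 898.9 C; n(e⁻) = 0.009317 mol.
n(Sn) = n(e⁻)/2 = 0.004658 mol, so m = 0.004658 × 118.71 = 0.5530 g.
Volume = m/ρ = 0.5530 / 7.29 = 0.07586 cm³.
Thickness = V/A = 0.07586 / 360 = 2.11 × 10⁻⁴ cm = 2.11 μm.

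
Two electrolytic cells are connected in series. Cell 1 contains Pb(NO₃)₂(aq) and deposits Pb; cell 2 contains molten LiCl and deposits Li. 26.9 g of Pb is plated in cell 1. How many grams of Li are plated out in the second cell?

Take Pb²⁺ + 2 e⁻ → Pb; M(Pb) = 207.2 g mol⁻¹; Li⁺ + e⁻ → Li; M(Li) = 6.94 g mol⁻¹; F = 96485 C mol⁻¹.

n(Pb) = 26.9 / 207.2 = 0.1298 mol.
Since Pb²⁺ + 2 e⁻ → Pb, n(e⁻) passed = 2 × 0.1298 = 0.2597 mol.
Cells in series carry the same charge, so the same 0.2597 mol of electrons passes through cell 2.
Li⁺ + e⁻ → Li, so n(Li) = 0.2597 / 1 = 0.2597 mol.
m(Li) = 0.2597 × 6.94 = 1.80 g.

1.80 g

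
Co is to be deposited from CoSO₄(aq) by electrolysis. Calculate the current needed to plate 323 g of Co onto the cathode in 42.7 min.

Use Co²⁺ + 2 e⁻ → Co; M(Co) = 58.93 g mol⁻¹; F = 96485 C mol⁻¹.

n(Co) = 323 / 58.93 = 5.481 mol.
n(e⁻) = 2 × 5.481 = 10.96 mol.
Q = n(e⁻)·F = 10.96 × 96485 = 1058000 C.
I = Q/t = 1058000 / 2562.0 s = 413 A.

413 A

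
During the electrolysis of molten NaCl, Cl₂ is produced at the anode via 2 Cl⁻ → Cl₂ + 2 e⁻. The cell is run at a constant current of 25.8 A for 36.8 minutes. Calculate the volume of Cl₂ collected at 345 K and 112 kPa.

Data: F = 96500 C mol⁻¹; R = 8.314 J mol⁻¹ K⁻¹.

7.56 L

Q = I·t = 25.80 A × 2208.0 s = 56970 C.
n(e⁻) = Q/F = 56970 / 96500 = 0.5903 mol.
2 electrons are transferred per Cl₂ molecule, so n(Cl₂) = 0.5903 / 2 = 0.2952 mol.
V = nRT/P = (0.2952 × 8.314 × 345) / (112 × 10³ Pa) = 0.00756 m³ = 7.56 L.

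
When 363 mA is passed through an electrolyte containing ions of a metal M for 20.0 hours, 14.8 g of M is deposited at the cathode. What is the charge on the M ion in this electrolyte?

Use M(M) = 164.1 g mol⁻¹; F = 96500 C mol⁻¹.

Q = I·t = 0.3630 A × 72000 s = 26140 C, so n(e⁻) = 26140/96500 = 0.2708 mol.
n(M) deposited = 14.8 / 164.1 = 0.09019 mol.
Electrons per atom = n(e⁻)/n(M) = 0.2708 / 0.09019 = 3.00 ≈ 3, so the ion is M³⁺.

+3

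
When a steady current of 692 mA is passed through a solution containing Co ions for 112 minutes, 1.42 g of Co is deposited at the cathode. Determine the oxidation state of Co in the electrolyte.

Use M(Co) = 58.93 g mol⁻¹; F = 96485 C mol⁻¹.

Q = I·t = 0.6920 A × 6720.0 s = 4650 C, so n(e⁻) = 4650/96485 = 0.04820 mol.
n(Co) deposited = 1.42 / 58.93 = 0.02410 mol.
Electrons per atom = n(e⁻)/n(Co) = 0.04820 / 0.02410 = 2.00 ≈ 2, so the ion is Co²⁺.

+2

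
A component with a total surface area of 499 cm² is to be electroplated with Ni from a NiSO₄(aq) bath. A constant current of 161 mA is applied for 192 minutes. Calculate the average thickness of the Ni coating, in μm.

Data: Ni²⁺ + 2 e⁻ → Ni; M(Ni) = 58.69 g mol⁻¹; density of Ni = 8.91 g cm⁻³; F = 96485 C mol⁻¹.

Q = I·t = 0.1610 × 11520 = 1855 C; n(e⁻) = 0.01922 mol.
n(Ni) = n(e⁻)/2 = 0.009611 mol, so m = 0.009611 × 58.69 = 0.5641 g.
Volume = m/ρ = 0.5641 / 8.91 = 0.06331 cm³.
Thickness = V/A = 0.06331 / 499 = 1.27 × 10⁻⁴ cm = 1.27 μm.

1.27 μm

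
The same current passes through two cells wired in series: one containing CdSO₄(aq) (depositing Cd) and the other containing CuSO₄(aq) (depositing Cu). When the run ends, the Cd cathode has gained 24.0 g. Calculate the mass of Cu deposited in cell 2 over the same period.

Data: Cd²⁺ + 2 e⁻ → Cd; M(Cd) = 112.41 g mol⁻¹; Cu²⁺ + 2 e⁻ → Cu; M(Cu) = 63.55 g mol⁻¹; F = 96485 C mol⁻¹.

n(Cd) = 24.0 / 112.41 = 0.2135 mol.
Since Cd²⁺ + 2 e⁻ → Cd, n(e⁻) passed = 2 × 0.2135 = 0.4270 mol.
Cells in series carry the same charge, so the same 0.4270 mol of electrons passes through cell 2.
Cu²⁺ + 2 e⁻ → Cu, so n(Cu) = 0.4270 / 2 = 0.2135 mol.
m(Cu) = 0.2135 × 63.55 = 13.6 g.

13.6 g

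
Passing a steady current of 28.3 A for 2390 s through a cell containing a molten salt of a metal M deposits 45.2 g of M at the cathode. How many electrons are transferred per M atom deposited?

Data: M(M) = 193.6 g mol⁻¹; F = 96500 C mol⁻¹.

3

Q = I·t = 28.30 A × 2390.0 s = 67640 C, so n(e⁻) = 67640/96500 = 0.7009 mol.
n(M) deposited = 45.2 / 193.6 = 0.2335 mol.
Electrons per atom = n(e⁻)/n(M) = 0.7009 / 0.2335 = 3.00 ≈ 3, so the ion is M³⁺.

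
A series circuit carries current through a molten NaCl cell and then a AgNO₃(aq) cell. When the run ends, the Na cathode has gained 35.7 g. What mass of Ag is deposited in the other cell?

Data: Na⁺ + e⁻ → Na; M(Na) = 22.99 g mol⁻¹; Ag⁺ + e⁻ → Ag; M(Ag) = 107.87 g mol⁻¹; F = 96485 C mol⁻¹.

168 g

n(Na) = 35.7 / 22.99 = 1.553 mol.
Since Na⁺ + e⁻ → Na, n(e⁻) passed = 1 × 1.553 = 1.553 mol.
Cells in series carry the same charge, so the same 1.553 mol of electrons passes through cell 2.
Ag⁺ + e⁻ → Ag, so n(Ag) = 1.553 / 1 = 1.553 mol.
m(Ag) = 1.553 × 107.87 = 168 g.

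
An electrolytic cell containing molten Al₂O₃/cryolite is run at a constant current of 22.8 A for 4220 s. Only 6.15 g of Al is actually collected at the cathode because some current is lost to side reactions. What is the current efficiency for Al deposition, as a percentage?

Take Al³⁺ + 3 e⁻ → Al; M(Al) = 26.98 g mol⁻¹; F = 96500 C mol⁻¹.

68.6 %

Q = I·t = 22.80 × 4220.0 = 96220 C; n(e⁻) = 96220/96500 = 0.9971 mol.
Theoretical n(Al) = n(e⁻)/3 = 0.3324 mol, i.e. m_theo = 0.3324 × 26.98 = 8.967 g.
Efficiency = m_actual / m_theo = 6.15 / 8.967 = 68.6 %.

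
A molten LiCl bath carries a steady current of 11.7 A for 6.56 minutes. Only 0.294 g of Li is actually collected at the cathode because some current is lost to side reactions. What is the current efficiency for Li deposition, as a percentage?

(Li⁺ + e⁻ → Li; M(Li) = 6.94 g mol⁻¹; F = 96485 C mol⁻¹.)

88.8 %

Q = I·t = 11.70 × 393.60 = 4605 C; n(e⁻) = 4605/96485 = 0.04773 mol.
Theoretical n(Li) = n(e⁻)/1 = 0.04773 mol, i.e. m_theo = 0.04773 × 6.94 = 0.3312 g.
Efficiency = m_actual / m_theo = 0.294 / 0.3312 = 88.8 %.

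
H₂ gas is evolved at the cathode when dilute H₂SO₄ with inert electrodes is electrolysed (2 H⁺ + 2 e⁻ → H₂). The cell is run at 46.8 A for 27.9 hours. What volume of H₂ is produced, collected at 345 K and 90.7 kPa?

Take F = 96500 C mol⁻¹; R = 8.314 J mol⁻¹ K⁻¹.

Q = I·t = 46.80 A × 100440 s = 4701000 C.
n(e⁻) = Q/F = 4701000 / 96500 = 48.71 mol.
2 electrons are transferred per H₂ molecule, so n(H₂) = 48.71 / 2 = 24.36 mol.
V = nRT/P = (24.36 × 8.314 × 345) / (90.7 × 10³ Pa) = 0.770 m³ = 770 L.

770 L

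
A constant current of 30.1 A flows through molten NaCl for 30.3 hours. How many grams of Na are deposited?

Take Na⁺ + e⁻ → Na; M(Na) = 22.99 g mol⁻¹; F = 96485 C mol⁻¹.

Q = I·t = 30.10 A × 109080 s = 3283000 C.
n(e⁻) = Q/F = 3283000 / 96485 = 34.03 mol.
Na⁺ + e⁻ → Na, so n(Na) = n(e⁻)/1 = 34.03 mol.
m = n·M = 34.03 × 22.99 = 782 g.

782 g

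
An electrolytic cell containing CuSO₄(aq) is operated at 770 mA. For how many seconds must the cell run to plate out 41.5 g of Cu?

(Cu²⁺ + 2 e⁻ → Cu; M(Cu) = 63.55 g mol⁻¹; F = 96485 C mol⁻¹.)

1.64 × 10⁵ s

n(Cu) = m/M = 41.5 / 63.55 = 0.6530 mol.
Each Cu atom requires 2 electrons, so n(e⁻) = 2 × 0.6530 = 1.306 mol.
Q = n(e⁻)·F = 1.306 × 96485 = 126000 C.
t = Q/I = 126000 / 0.7700 A = 163700 s.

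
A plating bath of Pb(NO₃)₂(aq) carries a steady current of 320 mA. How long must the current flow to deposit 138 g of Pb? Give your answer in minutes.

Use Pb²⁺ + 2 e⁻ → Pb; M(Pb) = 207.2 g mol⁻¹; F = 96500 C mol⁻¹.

6690 min

n(Pb) = m/M = 138 / 207.2 = 0.6660 mol.
Each Pb atom requires 2 electrons, so n(e⁻) = 2 × 0.6660 = 1.332 mol.
Q = n(e⁻)·F = 1.332 × 96500 = 128500 C.
t = Q/I = 128500 / 0.3200 A = 401700 s = 6690 min.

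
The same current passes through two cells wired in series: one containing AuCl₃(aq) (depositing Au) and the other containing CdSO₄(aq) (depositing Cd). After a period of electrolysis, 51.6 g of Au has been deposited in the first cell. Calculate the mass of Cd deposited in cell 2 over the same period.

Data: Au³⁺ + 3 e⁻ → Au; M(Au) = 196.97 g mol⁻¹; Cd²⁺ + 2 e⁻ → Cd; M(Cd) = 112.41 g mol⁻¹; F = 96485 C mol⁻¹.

n(Au) = 51.6 / 196.97 = 0.2620 mol.
Since Au³⁺ + 3 e⁻ → Au, n(e⁻) passed = 3 × 0.2620 = 0.7859 mol.
Cells in series carry the same charge, so the same 0.7859 mol of electrons passes through cell 2.
Cd²⁺ + 2 e⁻ → Cd, so n(Cd) = 0.7859 / 2 = 0.3930 mol.
m(Cd) = 0.3930 × 112.41 = 44.2 g.

44.2 g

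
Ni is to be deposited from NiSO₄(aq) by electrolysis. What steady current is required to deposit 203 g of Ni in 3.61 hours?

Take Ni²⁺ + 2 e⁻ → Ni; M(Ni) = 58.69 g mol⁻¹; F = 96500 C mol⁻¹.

51.4 A

n(Ni) = 203 / 58.69 = 3.459 mol.
n(e⁻) = 2 × 3.459 = 6.918 mol.
Q = n(e⁻)·F = 6.918 × 96500 = 667600 C.
I = Q/t = 667600 / 12996 s = 51.4 A.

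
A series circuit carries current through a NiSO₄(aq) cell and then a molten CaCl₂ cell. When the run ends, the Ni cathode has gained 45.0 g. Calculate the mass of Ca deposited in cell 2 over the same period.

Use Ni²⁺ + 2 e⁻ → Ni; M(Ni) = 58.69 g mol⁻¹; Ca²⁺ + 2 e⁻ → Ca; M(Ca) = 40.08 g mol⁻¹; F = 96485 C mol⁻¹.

30.7 g

n(Ni) = 45.0 / 58.69 = 0.7667 mol.
Since Ni²⁺ + 2 e⁻ → Ni, n(e⁻) passed = 2 × 0.7667 = 1.533 mol.
Cells in series carry the same charge, so the same 1.533 mol of electrons passes through cell 2.
Ca²⁺ + 2 e⁻ → Ca, so n(Ca) = 1.533 / 2 = 0.7667 mol.
m(Ca) = 0.7667 × 40.08 = 30.7 g.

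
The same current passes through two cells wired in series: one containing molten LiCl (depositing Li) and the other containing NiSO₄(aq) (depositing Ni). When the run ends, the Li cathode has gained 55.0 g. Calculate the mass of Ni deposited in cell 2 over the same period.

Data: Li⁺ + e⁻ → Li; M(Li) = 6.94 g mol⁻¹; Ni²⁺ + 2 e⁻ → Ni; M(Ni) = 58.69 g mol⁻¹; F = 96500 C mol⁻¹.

233 g

n(Li) = 55.0 / 6.94 = 7.925 mol.
Since Li⁺ + e⁻ → Li, n(e⁻) passed = 1 × 7.925 = 7.925 mol.
Cells in series carry the same charge, so the same 7.925 mol of electrons passes through cell 2.
Ni²⁺ + 2 e⁻ → Ni, so n(Ni) = 7.925 / 2 = 3.963 mol.
m(Ni) = 3.963 × 58.69 = 233 g.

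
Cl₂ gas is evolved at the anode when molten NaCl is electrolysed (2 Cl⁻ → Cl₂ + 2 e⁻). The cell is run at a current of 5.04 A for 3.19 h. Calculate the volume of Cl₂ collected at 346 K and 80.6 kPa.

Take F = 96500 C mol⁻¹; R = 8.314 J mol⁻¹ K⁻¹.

10.7 L

Q = I·t = 5.040 A × 11484 s = 57880 C.
n(e⁻) = Q/F = 57880 / 96500 = 0.5998 mol.
2 electrons are transferred per Cl₂ molecule, so n(Cl₂) = 0.5998 / 2 = 0.2999 mol.
V = nRT/P = (0.2999 × 8.314 × 346) / (80.6 × 10³ Pa) = 0.0107 m³ = 10.7 L.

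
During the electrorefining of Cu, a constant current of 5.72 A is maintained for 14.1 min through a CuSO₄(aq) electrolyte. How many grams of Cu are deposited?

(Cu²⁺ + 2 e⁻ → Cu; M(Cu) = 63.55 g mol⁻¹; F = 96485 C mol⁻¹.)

1.59 g

Q = I·t = 5.720 A × 846.00 s = 4839 C.
n(e⁻) = Q/F = 4839 / 96485 = 0.05015 mol.
Cu²⁺ + 2 e⁻ → Cu, so n(Cu) = n(e⁻)/2 = 0.02508 mol.
m = n·M = 0.02508 × 63.55 = 1.59 g.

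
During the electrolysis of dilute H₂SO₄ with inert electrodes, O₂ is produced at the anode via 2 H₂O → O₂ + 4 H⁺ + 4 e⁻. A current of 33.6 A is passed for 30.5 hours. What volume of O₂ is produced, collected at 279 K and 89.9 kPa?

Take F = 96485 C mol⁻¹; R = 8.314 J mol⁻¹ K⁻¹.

247 L

Q = I·t = 33.60 A × 109800 s = 3689000 C.
n(e⁻) = Q/F = 3689000 / 96485 = 38.24 mol.
4 electrons are transferred per O₂ molecule, so n(O₂) = 38.24 / 4 = 9.559 mol.
V = nRT/P = (9.559 × 8.314 × 279) / (89.9 × 10³ Pa) = 0.247 m³ = 247 L.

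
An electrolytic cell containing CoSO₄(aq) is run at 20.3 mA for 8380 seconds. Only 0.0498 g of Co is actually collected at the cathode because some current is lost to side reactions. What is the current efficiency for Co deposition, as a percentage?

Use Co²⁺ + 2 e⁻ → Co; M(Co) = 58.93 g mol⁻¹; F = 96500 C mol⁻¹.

Q = I·t = 0.02030 × 8380.0 = 170.1 C; n(e⁻) = 170.1/96500 = 0.001763 mol.
Theoretical n(Co) = n(e⁻)/2 = 0.0008814 mol, i.e. m_theo = 0.0008814 × 58.93 = 0.05194 g.
Efficiency = m_actual / m_theo = 0.0498 / 0.05194 = 95.9 %.

95.9 %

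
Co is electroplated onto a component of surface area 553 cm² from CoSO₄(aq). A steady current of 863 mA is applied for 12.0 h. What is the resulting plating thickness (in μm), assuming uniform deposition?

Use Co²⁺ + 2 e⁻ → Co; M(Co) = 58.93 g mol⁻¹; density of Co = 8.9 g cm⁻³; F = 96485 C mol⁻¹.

Q = I·t = 0.8630 × 43200 = 37280 C; n(e⁻) = 0.3864 mol.
n(Co) = n(e⁻)/2 = 0.1932 mol, so m = 0.1932 × 58.93 = 11.39 g.
Volume = m/ρ = 11.39 / 8.9 = 1.279 cm³.
Thickness = V/A = 1.279 / 553 = 0.00231 cm = 23.1 μm.

23.1 μm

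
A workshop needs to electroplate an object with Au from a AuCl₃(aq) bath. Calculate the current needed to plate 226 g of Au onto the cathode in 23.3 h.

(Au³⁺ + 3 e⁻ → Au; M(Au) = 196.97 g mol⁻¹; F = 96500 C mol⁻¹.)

3.96 A

n(Au) = 226 / 196.97 = 1.147 mol.
n(e⁻) = 3 × 1.147 = 3.442 mol.
Q = n(e⁻)·F = 3.442 × 96500 = 332200 C.
I = Q/t = 332200 / 83880 s = 3.96 A.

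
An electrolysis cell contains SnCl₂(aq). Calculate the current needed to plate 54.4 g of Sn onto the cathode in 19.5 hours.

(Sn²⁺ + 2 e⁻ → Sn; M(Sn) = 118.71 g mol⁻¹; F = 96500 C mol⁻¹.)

1.26 A

n(Sn) = 54.4 / 118.71 = 0.4583 mol.
n(e⁻) = 2 × 0.4583 = 0.9165 mol.
Q = n(e⁻)·F = 0.9165 × 96500 = 88440 C.
I = Q/t = 88440 / 70200 s = 1.26 A.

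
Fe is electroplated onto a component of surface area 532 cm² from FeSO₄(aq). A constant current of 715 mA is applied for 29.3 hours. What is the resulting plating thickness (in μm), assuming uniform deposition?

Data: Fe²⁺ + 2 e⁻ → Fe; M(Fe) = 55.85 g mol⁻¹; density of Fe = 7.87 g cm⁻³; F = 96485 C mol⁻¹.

Q = I·t = 0.7150 × 105480 = 75420 C; n(e⁻) = 0.7817 mol.
n(Fe) = n(e⁻)/2 = 0.3908 mol, so m = 0.3908 × 55.85 = 21.83 g.
Volume = m/ρ = 21.83 / 7.87 = 2.774 cm³.
Thickness = V/A = 2.774 / 532 = 0.00521 cm = 52.1 μm.

52.1 μm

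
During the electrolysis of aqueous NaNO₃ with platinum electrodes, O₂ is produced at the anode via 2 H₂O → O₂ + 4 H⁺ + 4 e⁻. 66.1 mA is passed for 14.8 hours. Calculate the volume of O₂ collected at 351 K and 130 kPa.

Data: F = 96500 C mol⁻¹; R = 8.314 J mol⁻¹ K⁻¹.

0.205 L

Q = I·t = 0.06610 A × 53280 s = 3522 C.
n(e⁻) = Q/F = 3522 / 96500 = 0.03650 mol.
4 electrons are transferred per O₂ molecule, so n(O₂) = 0.03650 / 4 = 0.009124 mol.
V = nRT/P = (0.009124 × 8.314 × 351) / (130 × 10³ Pa) = 2.05 × 10⁻⁴ m³ = 0.205 L.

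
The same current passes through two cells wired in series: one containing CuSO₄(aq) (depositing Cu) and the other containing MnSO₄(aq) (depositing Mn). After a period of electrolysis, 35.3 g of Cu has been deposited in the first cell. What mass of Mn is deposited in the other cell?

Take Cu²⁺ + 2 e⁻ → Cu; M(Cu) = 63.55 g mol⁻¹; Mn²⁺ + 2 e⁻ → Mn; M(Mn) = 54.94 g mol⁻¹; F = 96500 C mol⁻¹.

30.5 g

n(Cu) = 35.3 / 63.55 = 0.5555 mol.
Since Cu²⁺ + 2 e⁻ → Cu, n(e⁻) passed = 2 × 0.5555 = 1.111 mol.
Cells in series carry the same charge, so the same 1.111 mol of electrons passes through cell 2.
Mn²⁺ + 2 e⁻ → Mn, so n(Mn) = 1.111 / 2 = 0.5555 mol.
m(Mn) = 0.5555 × 54.94 = 30.5 g.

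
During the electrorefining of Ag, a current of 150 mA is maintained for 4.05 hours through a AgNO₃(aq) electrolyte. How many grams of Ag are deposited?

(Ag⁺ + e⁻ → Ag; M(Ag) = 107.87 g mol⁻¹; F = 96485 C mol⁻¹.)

2.45 g

Q = I·t = 0.1500 A × 14580 s = 2187 C.
n(e⁻) = Q/F = 2187 / 96485 = 0.02267 mol.
Ag⁺ + e⁻ → Ag, so n(Ag) = n(e⁻)/1 = 0.02267 mol.
m = n·M = 0.02267 × 107.87 = 2.45 g.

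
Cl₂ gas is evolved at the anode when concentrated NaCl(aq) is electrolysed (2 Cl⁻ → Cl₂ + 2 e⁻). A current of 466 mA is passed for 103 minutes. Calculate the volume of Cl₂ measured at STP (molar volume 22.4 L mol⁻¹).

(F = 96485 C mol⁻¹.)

0.334 L

Q = I·t = 0.4660 A × 6180.0 s = 2880 C.
n(e⁻) = Q/F = 2880 / 96485 = 0.02985 mol.
2 electrons are transferred per Cl₂ molecule, so n(Cl₂) = 0.02985 / 2 = 0.01492 mol.
V = n × V_m = 0.01492 × 22.4 = 0.334 L.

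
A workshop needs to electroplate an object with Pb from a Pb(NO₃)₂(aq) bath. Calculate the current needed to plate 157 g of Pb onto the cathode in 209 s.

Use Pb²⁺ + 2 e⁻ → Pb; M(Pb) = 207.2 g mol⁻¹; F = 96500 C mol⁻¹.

700 A

n(Pb) = 157 / 207.2 = 0.7577 mol.
n(e⁻) = 2 × 0.7577 = 1.515 mol.
Q = n(e⁻)·F = 1.515 × 96500 = 146200 C.
I = Q/t = 146200 / 209.00 s = 700 A.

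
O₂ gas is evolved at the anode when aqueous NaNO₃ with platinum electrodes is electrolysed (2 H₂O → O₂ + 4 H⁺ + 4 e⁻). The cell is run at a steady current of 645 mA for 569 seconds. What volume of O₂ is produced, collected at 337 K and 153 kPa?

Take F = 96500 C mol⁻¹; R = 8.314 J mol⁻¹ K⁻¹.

Q = I·t = 0.6450 A × 569.00 s = 367.0 C.
n(e⁻) = Q/F = 367.0 / 96500 = 0.003803 mol.
4 electrons are transferred per O₂ molecule, so n(O₂) = 0.003803 / 4 = 0.0009508 mol.
V = nRT/P = (0.0009508 × 8.314 × 337) / (153 × 10³ Pa) = 1.74 × 10⁻⁵ m³ = 0.0174 L.

0.0174 L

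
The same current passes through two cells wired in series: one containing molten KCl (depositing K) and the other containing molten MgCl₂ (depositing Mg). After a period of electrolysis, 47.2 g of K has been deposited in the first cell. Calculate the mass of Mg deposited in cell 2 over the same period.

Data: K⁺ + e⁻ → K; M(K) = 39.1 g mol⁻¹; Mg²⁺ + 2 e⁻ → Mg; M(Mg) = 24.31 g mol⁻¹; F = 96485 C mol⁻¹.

14.7 g

n(K) = 47.2 / 39.1 = 1.207 mol.
Since K⁺ + e⁻ → K, n(e⁻) passed = 1 × 1.207 = 1.207 mol.
Cells in series carry the same charge, so the same 1.207 mol of electrons passes through cell 2.
Mg²⁺ + 2 e⁻ → Mg, so n(Mg) = 1.207 / 2 = 0.6036 mol.
m(Mg) = 0.6036 × 24.31 = 14.7 g.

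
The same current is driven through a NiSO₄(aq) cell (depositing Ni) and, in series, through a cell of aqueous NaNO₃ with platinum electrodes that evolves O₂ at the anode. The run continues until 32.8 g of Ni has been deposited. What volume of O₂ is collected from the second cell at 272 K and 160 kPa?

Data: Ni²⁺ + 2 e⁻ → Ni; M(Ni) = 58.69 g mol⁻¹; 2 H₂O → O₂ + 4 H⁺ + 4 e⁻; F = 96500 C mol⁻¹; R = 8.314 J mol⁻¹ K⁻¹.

n(Ni) = 32.8 / 58.69 = 0.5589 mol, so n(e⁻) = 2 × 0.5589 = 1.118 mol.
The cells are in series, so the same 1.118 mol of electrons passes through the second cell.
2 H₂O → O₂ + 4 H⁺ + 4 e⁻ — 4 mol e⁻ per mol O₂, so n(O₂) = 1.118/4 = 0.2794 mol.
V = nRT/P = (0.2794 × 8.314 × 272) / (160 × 10³) = 0.00395 m³ = 3.95 L.

3.95 L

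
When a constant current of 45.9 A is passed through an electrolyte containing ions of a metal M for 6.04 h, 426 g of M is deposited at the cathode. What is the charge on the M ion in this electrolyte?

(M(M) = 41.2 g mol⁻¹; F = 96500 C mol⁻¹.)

Q = I·t = 45.90 A × 21744 s = 998000 C, so n(e⁻) = 998000/96500 = 10.34 mol.
n(M) deposited = 426 / 41.2 = 10.34 mol.
Electrons per atom = n(e⁻)/n(M) = 10.34 / 10.34 = 1.00 ≈ 1, so the ion is M⁺.

+1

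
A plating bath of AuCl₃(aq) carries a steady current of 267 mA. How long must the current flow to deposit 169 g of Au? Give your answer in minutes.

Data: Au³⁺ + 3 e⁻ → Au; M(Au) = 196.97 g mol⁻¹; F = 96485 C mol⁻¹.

n(Au) = m/M = 169 / 196.97 = 0.8580 mol.
Each Au atom requires 3 electrons, so n(e⁻) = 3 × 0.8580 = 2.574 mol.
Q = n(e⁻)·F = 2.574 × 96485 = 248400 C.
t = Q/I = 248400 / 0.2670 A = 930200 s = 15500 min.

15500 min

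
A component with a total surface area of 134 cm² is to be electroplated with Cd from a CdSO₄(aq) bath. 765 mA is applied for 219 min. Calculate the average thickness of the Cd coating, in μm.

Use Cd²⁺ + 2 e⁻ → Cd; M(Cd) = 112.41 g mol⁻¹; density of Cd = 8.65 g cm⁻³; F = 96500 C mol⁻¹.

50.5 μm

Q = I·t = 0.7650 × 13140 = 10050 C; n(e⁻) = 0.1042 mol.
n(Cd) = n(e⁻)/2 = 0.05208 mol, so m = 0.05208 × 112.41 = 5.855 g.
Volume = m/ρ = 5.855 / 8.65 = 0.6768 cm³.
Thickness = V/A = 0.6768 / 134 = 0.00505 cm = 50.5 μm.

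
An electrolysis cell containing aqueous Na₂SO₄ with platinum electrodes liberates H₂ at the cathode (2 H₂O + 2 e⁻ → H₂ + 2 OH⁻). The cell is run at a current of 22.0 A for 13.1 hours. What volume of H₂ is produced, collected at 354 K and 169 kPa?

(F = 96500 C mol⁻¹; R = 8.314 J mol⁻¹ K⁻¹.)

93.6 L

Q = I·t = 22.00 A × 47160 s = 1038000 C.
n(e⁻) = Q/F = 1038000 / 96500 = 10.75 mol.
2 electrons are transferred per H₂ molecule, so n(H₂) = 10.75 / 2 = 5.376 mol.
V = nRT/P = (5.376 × 8.314 × 354) / (169 × 10³ Pa) = 0.0936 m³ = 93.6 L.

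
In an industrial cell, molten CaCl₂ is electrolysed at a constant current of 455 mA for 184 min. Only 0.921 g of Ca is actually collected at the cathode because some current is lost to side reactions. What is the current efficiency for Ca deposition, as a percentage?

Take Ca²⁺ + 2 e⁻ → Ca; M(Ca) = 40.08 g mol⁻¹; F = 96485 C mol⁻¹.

88.3 %

Q = I·t = 0.4550 × 11040 = 5023 C; n(e⁻) = 5023/96485 = 0.05206 mol.
Theoretical n(Ca) = n(e⁻)/2 = 0.02603 mol, i.e. m_theo = 0.02603 × 40.08 = 1.043 g.
Efficiency = m_actual / m_theo = 0.921 / 1.043 = 88.3 %.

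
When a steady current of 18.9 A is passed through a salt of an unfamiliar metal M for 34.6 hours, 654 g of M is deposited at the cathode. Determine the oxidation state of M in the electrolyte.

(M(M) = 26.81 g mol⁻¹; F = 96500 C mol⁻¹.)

Q = I·t = 18.90 A × 124560 s = 2354000 C, so n(e⁻) = 2354000/96500 = 24.40 mol.
n(M) deposited = 654 / 26.81 = 24.39 mol.
Electrons per atom = n(e⁻)/n(M) = 24.40 / 24.39 = 1.00 ≈ 1, so the ion is M⁺.

+1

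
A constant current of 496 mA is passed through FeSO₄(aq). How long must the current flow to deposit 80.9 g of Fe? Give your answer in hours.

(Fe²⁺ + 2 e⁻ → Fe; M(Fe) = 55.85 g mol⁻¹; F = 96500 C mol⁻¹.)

157 h

n(Fe) = m/M = 80.9 / 55.85 = 1.449 mol.
Each Fe atom requires 2 electrons, so n(e⁻) = 2 × 1.449 = 2.897 mol.
Q = n(e⁻)·F = 2.897 × 96500 = 279600 C.
t = Q/I = 279600 / 0.4960 A = 563600 s = 157 h.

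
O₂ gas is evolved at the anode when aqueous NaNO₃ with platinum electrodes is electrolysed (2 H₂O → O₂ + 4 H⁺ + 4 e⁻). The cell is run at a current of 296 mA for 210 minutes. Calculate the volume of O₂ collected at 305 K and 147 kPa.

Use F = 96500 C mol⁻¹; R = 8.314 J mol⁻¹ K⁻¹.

Q = I·t = 0.2960 A × 12600 s = 3730 C.
n(e⁻) = Q/F = 3730 / 96500 = 0.03865 mol.
4 electrons are transferred per O₂ molecule, so n(O₂) = 0.03865 / 4 = 0.009662 mol.
V = nRT/P = (0.009662 × 8.314 × 305) / (147 × 10³ Pa) = 1.67 × 10⁻⁴ m³ = 0.167 L.

0.167 L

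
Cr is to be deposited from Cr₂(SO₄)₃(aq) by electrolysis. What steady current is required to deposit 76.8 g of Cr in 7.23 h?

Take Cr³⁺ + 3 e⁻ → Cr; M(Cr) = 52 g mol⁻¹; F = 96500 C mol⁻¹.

n(Cr) = 76.8 / 52 = 1.477 mol.
n(e⁻) = 3 × 1.477 = 4.431 mol.
Q = n(e⁻)·F = 4.431 × 96500 = 427600 C.
I = Q/t = 427600 / 26028 s = 16.4 A.

16.4 A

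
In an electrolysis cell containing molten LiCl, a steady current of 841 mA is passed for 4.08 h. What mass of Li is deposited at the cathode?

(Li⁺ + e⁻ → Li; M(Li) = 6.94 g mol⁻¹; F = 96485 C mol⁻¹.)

0.889 g

Q = I·t = 0.8410 A × 14688 s = 12350 C.
n(e⁻) = Q/F = 12350 / 96485 = 0.1280 mol.
Li⁺ + e⁻ → Li, so n(Li) = n(e⁻)/1 = 0.1280 mol.
m = n·M = 0.1280 × 6.94 = 0.889 g.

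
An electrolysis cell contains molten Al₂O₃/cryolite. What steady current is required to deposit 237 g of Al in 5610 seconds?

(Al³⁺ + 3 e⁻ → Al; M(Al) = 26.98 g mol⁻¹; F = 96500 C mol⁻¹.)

453 A

n(Al) = 237 / 26.98 = 8.784 mol.
n(e⁻) = 3 × 8.784 = 26.35 mol.
Q = n(e⁻)·F = 26.35 × 96500 = 2543000 C.
I = Q/t = 2543000 / 5610.0 s = 453 A.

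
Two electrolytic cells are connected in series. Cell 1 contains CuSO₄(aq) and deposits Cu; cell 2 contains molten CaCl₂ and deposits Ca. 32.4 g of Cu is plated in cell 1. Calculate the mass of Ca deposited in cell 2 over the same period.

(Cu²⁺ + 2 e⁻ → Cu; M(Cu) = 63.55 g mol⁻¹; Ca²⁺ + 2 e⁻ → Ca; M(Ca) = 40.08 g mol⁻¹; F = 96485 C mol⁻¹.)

20.4 g

n(Cu) = 32.4 / 63.55 = 0.5098 mol.
Since Cu²⁺ + 2 e⁻ → Cu, n(e⁻) passed = 2 × 0.5098 = 1.020 mol.
Cells in series carry the same charge, so the same 1.020 mol of electrons passes through cell 2.
Ca²⁺ + 2 e⁻ → Ca, so n(Ca) = 1.020 / 2 = 0.5098 mol.
m(Ca) = 0.5098 × 40.08 = 20.4 g.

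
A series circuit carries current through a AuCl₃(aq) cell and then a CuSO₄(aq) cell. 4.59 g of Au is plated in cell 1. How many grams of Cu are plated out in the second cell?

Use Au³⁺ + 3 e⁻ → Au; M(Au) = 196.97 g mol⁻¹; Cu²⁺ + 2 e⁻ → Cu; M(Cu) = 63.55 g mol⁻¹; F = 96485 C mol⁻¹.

n(Au) = 4.59 / 196.97 = 0.02330 mol.
Since Au³⁺ + 3 e⁻ → Au, n(e⁻) passed = 3 × 0.02330 = 0.06991 mol.
Cells in series carry the same charge, so the same 0.06991 mol of electrons passes through cell 2.
Cu²⁺ + 2 e⁻ → Cu, so n(Cu) = 0.06991 / 2 = 0.03495 mol.
m(Cu) = 0.03495 × 63.55 = 2.22 g.

2.22 g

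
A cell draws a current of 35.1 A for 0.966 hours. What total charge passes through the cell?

Q = I·t = 35.10 A × 3477.6 s = 1.22 × 10⁵ C.

1.22 × 10⁵ C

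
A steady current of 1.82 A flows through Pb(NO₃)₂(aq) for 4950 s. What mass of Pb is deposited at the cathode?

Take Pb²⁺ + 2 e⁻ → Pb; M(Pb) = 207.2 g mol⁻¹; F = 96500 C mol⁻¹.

Q = I·t = 1.820 A × 4950.0 s = 9009 C.
n(e⁻) = Q/F = 9009 / 96500 = 0.09336 mol.
Pb²⁺ + 2 e⁻ → Pb, so n(Pb) = n(e⁻)/2 = 0.04668 mol.
m = n·M = 0.04668 × 207.2 = 9.67 g.

9.67 g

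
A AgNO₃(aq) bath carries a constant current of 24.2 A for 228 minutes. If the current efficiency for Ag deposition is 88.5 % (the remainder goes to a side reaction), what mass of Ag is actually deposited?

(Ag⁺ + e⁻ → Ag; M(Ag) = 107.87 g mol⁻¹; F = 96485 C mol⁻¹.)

328 g

Q = I·t = 24.20 × 13680 = 331100 C.
n(e⁻) = 331100/96485 = 3.431 mol; theoretically n(Ag) = 3.431/1 = 3.431 mol, m_theo = 370.1 g.
At 88.5 % efficiency, m_actual = 0.885 × 370.1 = 328 g.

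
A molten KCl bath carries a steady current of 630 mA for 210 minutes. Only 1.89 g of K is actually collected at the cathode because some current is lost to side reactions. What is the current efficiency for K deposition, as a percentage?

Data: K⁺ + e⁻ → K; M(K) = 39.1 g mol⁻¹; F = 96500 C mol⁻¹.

58.8 %

Q = I·t = 0.6300 × 12600 = 7938 C; n(e⁻) = 7938/96500 = 0.08226 mol.
Theoretical n(K) = n(e⁻)/1 = 0.08226 mol, i.e. m_theo = 0.08226 × 39.1 = 3.216 g.
Efficiency = m_actual / m_theo = 1.89 / 3.216 = 58.8 %.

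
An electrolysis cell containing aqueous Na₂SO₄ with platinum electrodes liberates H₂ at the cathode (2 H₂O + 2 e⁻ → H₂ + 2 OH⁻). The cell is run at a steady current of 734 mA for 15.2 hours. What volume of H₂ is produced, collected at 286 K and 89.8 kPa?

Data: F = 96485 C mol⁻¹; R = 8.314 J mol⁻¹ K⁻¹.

Q = I·t = 0.7340 A × 54720 s = 40160 C.
n(e⁻) = Q/F = 40160 / 96485 = 0.4163 mol.
2 electrons are transferred per H₂ molecule, so n(H₂) = 0.4163 / 2 = 0.2081 mol.
V = nRT/P = (0.2081 × 8.314 × 286) / (89.8 × 10³ Pa) = 0.00551 m³ = 5.51 L.

5.51 L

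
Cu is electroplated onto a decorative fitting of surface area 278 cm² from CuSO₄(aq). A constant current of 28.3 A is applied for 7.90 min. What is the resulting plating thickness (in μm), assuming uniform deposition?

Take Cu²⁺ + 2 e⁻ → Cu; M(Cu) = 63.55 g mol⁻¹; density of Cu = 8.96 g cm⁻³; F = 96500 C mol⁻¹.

Q = I·t = 28.30 × 474.00 = 13410 C; n(e⁻) = 0.1390 mol.
n(Cu) = n(e⁻)/2 = 0.06950 mol, so m = 0.06950 × 63.55 = 4.417 g.
Volume = m/ρ = 4.417 / 8.96 = 0.4930 cm³.
Thickness = V/A = 0.4930 / 278 = 0.00177 cm = 17.7 μm.

17.7 μm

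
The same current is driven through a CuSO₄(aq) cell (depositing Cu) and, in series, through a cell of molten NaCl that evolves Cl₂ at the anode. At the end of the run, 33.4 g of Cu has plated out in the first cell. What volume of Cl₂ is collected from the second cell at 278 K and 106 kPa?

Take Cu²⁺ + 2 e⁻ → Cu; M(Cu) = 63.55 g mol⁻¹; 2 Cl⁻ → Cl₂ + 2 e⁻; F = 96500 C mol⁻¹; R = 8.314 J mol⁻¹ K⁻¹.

n(Cu) = 33.4 / 63.55 = 0.5256 mol, so n(e⁻) = 2 × 0.5256 = 1.051 mol.
The cells are in series, so the same 1.051 mol of electrons passes through the second cell.
2 Cl⁻ → Cl₂ + 2 e⁻ — 2 mol e⁻ per mol Cl₂, so n(Cl₂) = 1.051/2 = 0.5256 mol.
V = nRT/P = (0.5256 × 8.314 × 278) / (106 × 10³) = 0.0115 m³ = 11.5 L.

11.5 L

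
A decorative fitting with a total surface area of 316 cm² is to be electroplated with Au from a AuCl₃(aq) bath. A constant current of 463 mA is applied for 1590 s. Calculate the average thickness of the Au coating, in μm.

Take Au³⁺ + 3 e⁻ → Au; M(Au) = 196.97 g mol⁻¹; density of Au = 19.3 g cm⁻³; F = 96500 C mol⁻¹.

0.821 μm

Q = I·t = 0.4630 × 1590.0 = 736.2 C; n(e⁻) = 0.007629 mol.
n(Au) = n(e⁻)/3 = 0.002543 mol, so m = 0.002543 × 196.97 = 0.5009 g.
Volume = m/ρ = 0.5009 / 19.3 = 0.02595 cm³.
Thickness = V/A = 0.02595 / 316 = 8.21 × 10⁻⁵ cm = 0.821 μm.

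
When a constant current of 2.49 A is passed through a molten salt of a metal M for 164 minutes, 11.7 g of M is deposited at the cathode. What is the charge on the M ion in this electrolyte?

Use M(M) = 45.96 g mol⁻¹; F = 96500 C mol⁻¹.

+1

Q = I·t = 2.490 A × 9840.0 s = 24500 C, so n(e⁻) = 24500/96500 = 0.2539 mol.
n(M) deposited = 11.7 / 45.96 = 0.2546 mol.
Electrons per atom = n(e⁻)/n(M) = 0.2539 / 0.2546 = 0.997 ≈ 1, so the ion is M⁺.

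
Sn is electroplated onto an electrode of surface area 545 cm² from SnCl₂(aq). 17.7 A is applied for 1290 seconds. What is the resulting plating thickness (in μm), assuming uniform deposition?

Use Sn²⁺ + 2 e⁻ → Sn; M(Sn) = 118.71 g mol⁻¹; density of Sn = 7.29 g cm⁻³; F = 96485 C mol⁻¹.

35.4 μm

Q = I·t = 17.70 × 1290.0 = 22830 C; n(e⁻) = 0.2366 mol.
n(Sn) = n(e⁻)/2 = 0.1183 mol, so m = 0.1183 × 118.71 = 14.05 g.
Volume = m/ρ = 14.05 / 7.29 = 1.927 cm³.
Thickness = V/A = 1.927 / 545 = 0.00354 cm = 35.4 μm.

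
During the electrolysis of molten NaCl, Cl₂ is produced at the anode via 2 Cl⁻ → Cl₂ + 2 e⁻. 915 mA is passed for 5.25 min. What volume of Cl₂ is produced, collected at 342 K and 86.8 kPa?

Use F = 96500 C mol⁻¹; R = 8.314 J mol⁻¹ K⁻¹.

0.0489 L

Q = I·t = 0.9150 A × 315.00 s = 288.2 C.
n(e⁻) = Q/F = 288.2 / 96500 = 0.002987 mol.
2 electrons are transferred per Cl₂ molecule, so n(Cl₂) = 0.002987 / 2 = 0.001493 mol.
V = nRT/P = (0.001493 × 8.314 × 342) / (86.8 × 10³ Pa) = 4.89 × 10⁻⁵ m³ = 0.0489 L.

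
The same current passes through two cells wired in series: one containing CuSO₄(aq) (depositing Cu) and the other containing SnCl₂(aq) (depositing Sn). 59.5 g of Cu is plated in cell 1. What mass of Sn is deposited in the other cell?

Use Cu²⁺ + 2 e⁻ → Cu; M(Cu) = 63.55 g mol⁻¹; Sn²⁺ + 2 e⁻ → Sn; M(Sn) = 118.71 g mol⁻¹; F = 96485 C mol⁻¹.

111 g

n(Cu) = 59.5 / 63.55 = 0.9363 mol.
Since Cu²⁺ + 2 e⁻ → Cu, n(e⁻) passed = 2 × 0.9363 = 1.873 mol.
Cells in series carry the same charge, so the same 1.873 mol of electrons passes through cell 2.
Sn²⁺ + 2 e⁻ → Sn, so n(Sn) = 1.873 / 2 = 0.9363 mol.
m(Sn) = 0.9363 × 118.71 = 111 g.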